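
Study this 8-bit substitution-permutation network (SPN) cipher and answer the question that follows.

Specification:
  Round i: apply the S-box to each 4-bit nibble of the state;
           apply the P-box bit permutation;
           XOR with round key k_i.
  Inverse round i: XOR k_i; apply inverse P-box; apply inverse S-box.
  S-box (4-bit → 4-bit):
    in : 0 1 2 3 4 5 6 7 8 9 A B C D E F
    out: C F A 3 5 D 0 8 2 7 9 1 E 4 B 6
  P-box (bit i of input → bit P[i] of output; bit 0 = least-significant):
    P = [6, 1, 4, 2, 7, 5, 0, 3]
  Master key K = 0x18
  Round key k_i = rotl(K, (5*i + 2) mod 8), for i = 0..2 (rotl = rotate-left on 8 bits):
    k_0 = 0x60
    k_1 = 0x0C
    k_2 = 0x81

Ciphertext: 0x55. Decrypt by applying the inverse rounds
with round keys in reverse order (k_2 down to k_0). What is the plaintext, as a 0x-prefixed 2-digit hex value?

0xC5

s_0 = ciphertext = 0x55
s_1 = InvRound(s_0, k_2) = 0xB5
s_2 = InvRound(s_1, k_1) = 0x1D
s_3 = InvRound(s_2, k_0) = 0xC5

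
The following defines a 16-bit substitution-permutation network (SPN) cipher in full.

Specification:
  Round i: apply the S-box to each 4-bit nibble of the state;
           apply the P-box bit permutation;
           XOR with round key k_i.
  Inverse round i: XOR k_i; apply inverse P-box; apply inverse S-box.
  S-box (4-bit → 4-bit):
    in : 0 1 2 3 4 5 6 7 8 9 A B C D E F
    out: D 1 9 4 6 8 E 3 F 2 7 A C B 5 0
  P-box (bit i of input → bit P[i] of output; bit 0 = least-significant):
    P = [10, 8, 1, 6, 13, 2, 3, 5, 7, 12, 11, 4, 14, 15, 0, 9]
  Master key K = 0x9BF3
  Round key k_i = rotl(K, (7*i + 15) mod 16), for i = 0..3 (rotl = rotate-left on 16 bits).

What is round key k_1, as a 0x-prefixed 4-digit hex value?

K = 0x9BF3
k_0 = rotl(K, (7*0+15) mod 16) = rotl(K, 15) = 0xCDF9
k_1 = rotl(K, (7*1+15) mod 16) = rotl(K, 6) = 0xFCE6

0xFCE6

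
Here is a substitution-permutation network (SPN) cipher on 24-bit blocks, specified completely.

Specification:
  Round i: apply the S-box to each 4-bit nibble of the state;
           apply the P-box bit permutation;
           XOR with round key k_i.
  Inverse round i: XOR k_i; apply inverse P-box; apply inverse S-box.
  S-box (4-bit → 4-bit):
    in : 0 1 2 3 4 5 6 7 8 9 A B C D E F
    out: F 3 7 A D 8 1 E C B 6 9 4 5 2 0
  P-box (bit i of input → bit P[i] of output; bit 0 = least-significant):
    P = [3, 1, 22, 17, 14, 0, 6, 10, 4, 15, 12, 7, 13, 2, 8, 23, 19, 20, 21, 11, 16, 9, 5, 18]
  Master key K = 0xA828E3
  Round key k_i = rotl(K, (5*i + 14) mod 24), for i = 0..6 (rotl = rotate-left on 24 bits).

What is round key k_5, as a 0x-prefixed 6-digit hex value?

K = 0xA828E3
k_0 = rotl(K, (5*0+14) mod 24) = rotl(K, 14) = 0x38EA0A
k_1 = rotl(K, (5*1+14) mod 24) = rotl(K, 19) = 0x1D4147
k_2 = rotl(K, (5*2+14) mod 24) = rotl(K, 0) = 0xA828E3
k_3 = rotl(K, (5*3+14) mod 24) = rotl(K, 5) = 0x051C75
k_4 = rotl(K, (5*4+14) mod 24) = rotl(K, 10) = 0xA38EA0
k_5 = rotl(K, (5*5+14) mod 24) = rotl(K, 15) = 0x71D414

0x71D414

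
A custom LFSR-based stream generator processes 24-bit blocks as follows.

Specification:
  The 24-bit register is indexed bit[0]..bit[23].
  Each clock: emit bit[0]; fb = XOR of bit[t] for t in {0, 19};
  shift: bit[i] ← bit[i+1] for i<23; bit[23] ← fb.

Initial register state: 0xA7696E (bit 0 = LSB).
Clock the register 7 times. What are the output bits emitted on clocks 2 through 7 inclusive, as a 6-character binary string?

reg_0 = 0xA7696E
clock 1: out=0, reg = 0x53B4B7
clock 2: out=1, reg = 0xA9DA5B
clock 3: out=1, reg = 0x54ED2D
clock 4: out=1, reg = 0xAA7696
clock 5: out=0, reg = 0xD53B4B
clock 6: out=1, reg = 0xEA9DA5
clock 7: out=1, reg = 0x754ED2

111011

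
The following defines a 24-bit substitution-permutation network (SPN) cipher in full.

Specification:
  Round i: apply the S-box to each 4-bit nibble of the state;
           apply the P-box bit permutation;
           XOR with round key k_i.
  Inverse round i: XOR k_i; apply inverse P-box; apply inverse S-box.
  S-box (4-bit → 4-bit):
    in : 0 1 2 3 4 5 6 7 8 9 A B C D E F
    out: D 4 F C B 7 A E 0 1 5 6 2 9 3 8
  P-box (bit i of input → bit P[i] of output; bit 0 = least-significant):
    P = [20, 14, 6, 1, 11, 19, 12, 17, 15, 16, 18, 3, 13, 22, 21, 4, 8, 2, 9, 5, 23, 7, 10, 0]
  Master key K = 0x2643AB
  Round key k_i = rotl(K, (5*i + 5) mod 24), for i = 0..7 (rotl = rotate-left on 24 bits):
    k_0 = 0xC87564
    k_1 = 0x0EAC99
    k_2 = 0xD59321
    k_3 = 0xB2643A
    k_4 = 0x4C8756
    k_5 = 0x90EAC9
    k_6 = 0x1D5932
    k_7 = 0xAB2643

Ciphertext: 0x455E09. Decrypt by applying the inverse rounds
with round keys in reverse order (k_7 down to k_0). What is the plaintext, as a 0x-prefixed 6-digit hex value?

0x6E4391

s_0 = ciphertext = 0x455E09
s_1 = InvRound(s_0, k_7) = 0x985327
s_2 = InvRound(s_1, k_6) = 0xDBFB98
s_3 = InvRound(s_2, k_5) = 0xF96C71
s_4 = InvRound(s_3, k_4) = 0xD2A594
s_5 = InvRound(s_4, k_3) = 0xC4BD86
s_6 = InvRound(s_5, k_2) = 0x779C9D
s_7 = InvRound(s_6, k_1) = 0x8C5CB9
s_8 = InvRound(s_7, k_0) = 0x6E4391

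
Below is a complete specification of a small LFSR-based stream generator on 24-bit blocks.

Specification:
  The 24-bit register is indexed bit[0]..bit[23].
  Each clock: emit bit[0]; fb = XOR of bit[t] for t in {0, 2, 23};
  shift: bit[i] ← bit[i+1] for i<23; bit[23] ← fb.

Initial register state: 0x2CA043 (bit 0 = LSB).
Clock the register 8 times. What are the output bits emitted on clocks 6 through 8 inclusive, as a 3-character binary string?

010

reg_0 = 0x2CA043
clock 1: out=1, reg = 0x965021
clock 2: out=1, reg = 0x4B2810
clock 3: out=0, reg = 0x259408
clock 4: out=0, reg = 0x12CA04
clock 5: out=0, reg = 0x896502
clock 6: out=0, reg = 0xC4B281
clock 7: out=1, reg = 0x625940
clock 8: out=0, reg = 0x312CA0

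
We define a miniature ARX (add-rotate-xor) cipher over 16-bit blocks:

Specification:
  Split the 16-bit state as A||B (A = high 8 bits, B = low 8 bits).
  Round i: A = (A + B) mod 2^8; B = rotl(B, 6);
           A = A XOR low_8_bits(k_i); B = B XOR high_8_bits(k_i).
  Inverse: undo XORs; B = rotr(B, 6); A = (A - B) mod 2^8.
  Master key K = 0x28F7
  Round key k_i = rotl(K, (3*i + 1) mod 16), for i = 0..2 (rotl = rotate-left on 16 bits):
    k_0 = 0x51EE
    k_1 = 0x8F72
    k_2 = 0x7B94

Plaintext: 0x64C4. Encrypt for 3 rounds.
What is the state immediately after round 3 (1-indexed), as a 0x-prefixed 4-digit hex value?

s_0 = plaintext = 0x64C4
s_1 = Round(s_0, k_0) = 0xC660
s_2 = Round(s_1, k_1) = 0x5497
s_3 = Round(s_2, k_2) = 0x7F9E

0x7F9E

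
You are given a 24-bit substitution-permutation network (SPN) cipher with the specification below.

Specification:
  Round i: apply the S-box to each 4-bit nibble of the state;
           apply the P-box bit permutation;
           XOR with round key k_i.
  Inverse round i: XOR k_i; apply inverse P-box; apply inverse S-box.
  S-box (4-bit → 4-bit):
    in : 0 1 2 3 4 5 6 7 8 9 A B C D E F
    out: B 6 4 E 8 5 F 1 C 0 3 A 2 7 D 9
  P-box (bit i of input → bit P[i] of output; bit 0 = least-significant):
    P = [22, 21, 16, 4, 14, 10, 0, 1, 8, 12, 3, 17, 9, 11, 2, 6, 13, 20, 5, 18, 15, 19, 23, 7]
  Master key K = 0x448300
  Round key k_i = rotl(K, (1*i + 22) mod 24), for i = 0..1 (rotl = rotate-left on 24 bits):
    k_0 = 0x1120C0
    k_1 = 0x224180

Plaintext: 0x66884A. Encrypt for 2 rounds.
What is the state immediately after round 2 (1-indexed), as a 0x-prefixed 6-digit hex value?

0xE5F055

s_0 = plaintext = 0x66884A
s_1 = Round(s_0, k_0) = 0xEF802E
s_2 = Round(s_1, k_1) = 0xE5F055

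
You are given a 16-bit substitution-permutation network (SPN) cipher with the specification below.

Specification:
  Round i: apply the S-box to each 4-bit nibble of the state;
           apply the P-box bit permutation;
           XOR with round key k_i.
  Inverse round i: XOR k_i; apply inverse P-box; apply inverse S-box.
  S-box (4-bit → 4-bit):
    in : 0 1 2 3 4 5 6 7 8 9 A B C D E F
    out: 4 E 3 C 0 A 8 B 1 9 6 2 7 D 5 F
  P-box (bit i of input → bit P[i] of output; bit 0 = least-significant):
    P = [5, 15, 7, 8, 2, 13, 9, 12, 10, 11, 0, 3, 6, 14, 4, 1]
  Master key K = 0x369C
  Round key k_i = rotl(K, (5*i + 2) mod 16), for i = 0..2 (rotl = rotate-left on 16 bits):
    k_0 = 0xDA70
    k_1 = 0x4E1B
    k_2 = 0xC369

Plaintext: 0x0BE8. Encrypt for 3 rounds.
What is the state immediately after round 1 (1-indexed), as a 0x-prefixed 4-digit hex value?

s_0 = plaintext = 0x0BE8
s_1 = Round(s_0, k_0) = 0xD044
s_2 = Round(s_1, k_1) = 0x4E48
s_3 = Round(s_2, k_2) = 0xC748

0xD044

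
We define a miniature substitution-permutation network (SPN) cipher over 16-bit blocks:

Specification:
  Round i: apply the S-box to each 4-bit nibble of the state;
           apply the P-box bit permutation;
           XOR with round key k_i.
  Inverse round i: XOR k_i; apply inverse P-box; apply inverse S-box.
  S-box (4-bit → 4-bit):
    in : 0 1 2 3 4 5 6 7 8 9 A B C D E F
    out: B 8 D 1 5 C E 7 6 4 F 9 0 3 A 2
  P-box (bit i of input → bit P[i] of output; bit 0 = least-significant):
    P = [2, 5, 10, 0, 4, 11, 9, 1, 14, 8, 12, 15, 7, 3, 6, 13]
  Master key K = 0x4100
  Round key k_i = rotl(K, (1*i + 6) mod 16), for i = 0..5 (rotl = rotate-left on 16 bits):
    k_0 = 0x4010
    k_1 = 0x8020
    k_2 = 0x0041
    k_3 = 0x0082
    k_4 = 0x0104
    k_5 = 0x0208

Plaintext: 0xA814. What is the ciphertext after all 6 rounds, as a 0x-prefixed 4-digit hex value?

s_0 = plaintext = 0xA814
s_1 = Round(s_0, k_0) = 0x75DE
s_2 = Round(s_1, k_1) = 0x18D9
s_3 = Round(s_2, k_2) = 0x3D51
s_4 = Round(s_3, k_3) = 0x4301
s_5 = Round(s_4, k_4) = 0x49D7
s_6 = Round(s_5, k_5) = 0x1EFC

0x1EFC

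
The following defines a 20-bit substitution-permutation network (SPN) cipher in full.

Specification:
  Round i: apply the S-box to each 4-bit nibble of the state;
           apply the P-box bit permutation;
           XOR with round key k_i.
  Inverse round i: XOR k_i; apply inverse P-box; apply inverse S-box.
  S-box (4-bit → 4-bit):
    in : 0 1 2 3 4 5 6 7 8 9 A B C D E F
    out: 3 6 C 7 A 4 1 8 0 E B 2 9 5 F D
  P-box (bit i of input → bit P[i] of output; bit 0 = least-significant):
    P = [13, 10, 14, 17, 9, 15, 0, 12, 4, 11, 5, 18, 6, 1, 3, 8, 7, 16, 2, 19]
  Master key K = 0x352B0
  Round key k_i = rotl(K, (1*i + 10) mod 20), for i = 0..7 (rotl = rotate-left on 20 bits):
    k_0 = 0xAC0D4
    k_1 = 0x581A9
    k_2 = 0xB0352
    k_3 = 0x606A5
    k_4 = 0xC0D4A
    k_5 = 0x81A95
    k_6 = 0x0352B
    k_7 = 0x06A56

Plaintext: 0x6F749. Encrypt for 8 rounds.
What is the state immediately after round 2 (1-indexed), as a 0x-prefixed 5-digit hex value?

0xF2102

s_0 = plaintext = 0x6F749
s_1 = Round(s_0, k_0) = 0xC151C
s_2 = Round(s_1, k_1) = 0xF2102
s_3 = Round(s_2, k_2) = 0x1C8FE
s_4 = Round(s_3, k_3) = 0x571E0
s_5 = Round(s_4, k_4) = 0xCB26F
s_6 = Round(s_5, k_5) = 0x67837
s_7 = Round(s_6, k_6) = 0x2B6AA
s_8 = Round(s_7, k_7) = 0xADC40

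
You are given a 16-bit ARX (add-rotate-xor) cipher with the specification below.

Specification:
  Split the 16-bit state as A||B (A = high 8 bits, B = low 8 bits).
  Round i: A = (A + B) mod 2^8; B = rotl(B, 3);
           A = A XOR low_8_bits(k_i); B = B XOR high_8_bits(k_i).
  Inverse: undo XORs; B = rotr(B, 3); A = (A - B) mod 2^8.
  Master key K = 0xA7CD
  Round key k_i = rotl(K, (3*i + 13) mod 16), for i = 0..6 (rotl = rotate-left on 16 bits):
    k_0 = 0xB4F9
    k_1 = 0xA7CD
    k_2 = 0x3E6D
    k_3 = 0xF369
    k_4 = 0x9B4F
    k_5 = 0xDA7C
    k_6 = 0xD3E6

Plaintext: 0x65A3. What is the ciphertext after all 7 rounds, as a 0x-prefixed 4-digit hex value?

0xAB92

s_0 = plaintext = 0x65A3
s_1 = Round(s_0, k_0) = 0xF1A9
s_2 = Round(s_1, k_1) = 0x57EA
s_3 = Round(s_2, k_2) = 0x2C69
s_4 = Round(s_3, k_3) = 0xFCB8
s_5 = Round(s_4, k_4) = 0xFB5E
s_6 = Round(s_5, k_5) = 0x2528
s_7 = Round(s_6, k_6) = 0xAB92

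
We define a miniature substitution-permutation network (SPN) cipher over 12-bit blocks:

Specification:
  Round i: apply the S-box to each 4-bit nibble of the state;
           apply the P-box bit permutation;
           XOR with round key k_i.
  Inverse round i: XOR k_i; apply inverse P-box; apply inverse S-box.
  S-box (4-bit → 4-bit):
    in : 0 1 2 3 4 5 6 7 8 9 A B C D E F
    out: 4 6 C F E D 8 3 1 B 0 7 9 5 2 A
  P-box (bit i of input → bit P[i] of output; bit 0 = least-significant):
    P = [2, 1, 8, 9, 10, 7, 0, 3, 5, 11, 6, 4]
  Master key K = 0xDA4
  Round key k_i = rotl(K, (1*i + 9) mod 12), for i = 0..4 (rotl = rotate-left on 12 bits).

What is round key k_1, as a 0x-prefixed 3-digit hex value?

K = 0xDA4
k_0 = rotl(K, (1*0+9) mod 12) = rotl(K, 9) = 0x9B4
k_1 = rotl(K, (1*1+9) mod 12) = rotl(K, 10) = 0x369

0x369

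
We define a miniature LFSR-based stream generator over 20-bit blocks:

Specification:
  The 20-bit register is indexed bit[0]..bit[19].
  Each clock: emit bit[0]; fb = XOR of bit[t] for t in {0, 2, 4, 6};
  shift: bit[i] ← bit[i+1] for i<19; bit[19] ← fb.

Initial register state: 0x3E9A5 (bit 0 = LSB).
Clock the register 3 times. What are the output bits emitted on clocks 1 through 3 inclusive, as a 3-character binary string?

101

reg_0 = 0x3E9A5
clock 1: out=1, reg = 0x1F4D2
clock 2: out=0, reg = 0x0FA69
clock 3: out=1, reg = 0x07D34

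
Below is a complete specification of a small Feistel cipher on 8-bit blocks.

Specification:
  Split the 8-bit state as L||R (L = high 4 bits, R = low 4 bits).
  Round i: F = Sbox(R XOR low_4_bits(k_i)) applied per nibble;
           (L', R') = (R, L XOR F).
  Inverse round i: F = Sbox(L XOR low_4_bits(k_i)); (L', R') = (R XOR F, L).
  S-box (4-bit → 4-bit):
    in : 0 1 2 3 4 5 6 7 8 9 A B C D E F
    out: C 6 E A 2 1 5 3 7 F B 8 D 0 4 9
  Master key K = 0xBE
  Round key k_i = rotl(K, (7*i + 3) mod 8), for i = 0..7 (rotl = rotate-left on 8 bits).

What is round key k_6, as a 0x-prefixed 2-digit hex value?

K = 0xBE
k_0 = rotl(K, (7*0+3) mod 8) = rotl(K, 3) = 0xF5
k_1 = rotl(K, (7*1+3) mod 8) = rotl(K, 2) = 0xFA
k_2 = rotl(K, (7*2+3) mod 8) = rotl(K, 1) = 0x7D
k_3 = rotl(K, (7*3+3) mod 8) = rotl(K, 0) = 0xBE
k_4 = rotl(K, (7*4+3) mod 8) = rotl(K, 7) = 0x5F
k_5 = rotl(K, (7*5+3) mod 8) = rotl(K, 6) = 0xAF
k_6 = rotl(K, (7*6+3) mod 8) = rotl(K, 5) = 0xD7

0xD7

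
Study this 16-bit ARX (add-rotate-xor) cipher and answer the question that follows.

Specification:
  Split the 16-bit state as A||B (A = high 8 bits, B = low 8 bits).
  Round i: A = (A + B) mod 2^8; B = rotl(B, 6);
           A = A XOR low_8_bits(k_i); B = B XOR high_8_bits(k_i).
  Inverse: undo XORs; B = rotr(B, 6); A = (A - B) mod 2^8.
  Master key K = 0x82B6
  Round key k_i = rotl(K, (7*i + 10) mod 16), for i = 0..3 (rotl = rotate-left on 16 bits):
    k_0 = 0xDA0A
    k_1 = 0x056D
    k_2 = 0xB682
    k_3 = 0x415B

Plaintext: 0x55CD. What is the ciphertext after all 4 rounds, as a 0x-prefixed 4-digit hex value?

0x4D1A

s_0 = plaintext = 0x55CD
s_1 = Round(s_0, k_0) = 0x28A9
s_2 = Round(s_1, k_1) = 0xBC6F
s_3 = Round(s_2, k_2) = 0xA96D
s_4 = Round(s_3, k_3) = 0x4D1A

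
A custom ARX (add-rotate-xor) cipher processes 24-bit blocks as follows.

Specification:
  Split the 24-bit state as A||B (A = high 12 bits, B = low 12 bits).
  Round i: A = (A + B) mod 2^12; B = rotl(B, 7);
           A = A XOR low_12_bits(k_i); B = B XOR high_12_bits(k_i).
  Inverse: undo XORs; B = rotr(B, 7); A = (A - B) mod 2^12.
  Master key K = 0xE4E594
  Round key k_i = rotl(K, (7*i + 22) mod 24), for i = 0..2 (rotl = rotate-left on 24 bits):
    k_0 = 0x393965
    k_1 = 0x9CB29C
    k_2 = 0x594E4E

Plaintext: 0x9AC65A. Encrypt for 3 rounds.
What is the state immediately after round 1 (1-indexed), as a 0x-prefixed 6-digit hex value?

0x963EA1

s_0 = plaintext = 0x9AC65A
s_1 = Round(s_0, k_0) = 0x963EA1
s_2 = Round(s_1, k_1) = 0xA9893E
s_3 = Round(s_2, k_2) = 0xD98ADD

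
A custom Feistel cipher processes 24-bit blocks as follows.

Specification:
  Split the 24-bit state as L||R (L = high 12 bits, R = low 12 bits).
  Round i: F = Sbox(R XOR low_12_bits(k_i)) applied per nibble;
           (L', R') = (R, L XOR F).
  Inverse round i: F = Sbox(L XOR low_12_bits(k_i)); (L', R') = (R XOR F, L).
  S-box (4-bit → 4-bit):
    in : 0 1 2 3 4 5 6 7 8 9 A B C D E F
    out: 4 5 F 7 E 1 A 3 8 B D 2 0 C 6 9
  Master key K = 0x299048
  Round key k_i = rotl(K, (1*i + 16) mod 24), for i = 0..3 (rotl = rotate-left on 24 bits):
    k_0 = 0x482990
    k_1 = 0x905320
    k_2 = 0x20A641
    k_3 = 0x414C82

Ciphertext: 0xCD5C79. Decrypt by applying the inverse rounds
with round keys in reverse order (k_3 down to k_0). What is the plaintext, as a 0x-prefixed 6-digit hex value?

0x70C329

s_0 = ciphertext = 0xCD5C79
s_1 = InvRound(s_0, k_3) = 0x86ACD5
s_2 = InvRound(s_1, k_2) = 0xA2786A
s_3 = InvRound(s_2, k_1) = 0x329A27
s_4 = InvRound(s_3, k_0) = 0x70C329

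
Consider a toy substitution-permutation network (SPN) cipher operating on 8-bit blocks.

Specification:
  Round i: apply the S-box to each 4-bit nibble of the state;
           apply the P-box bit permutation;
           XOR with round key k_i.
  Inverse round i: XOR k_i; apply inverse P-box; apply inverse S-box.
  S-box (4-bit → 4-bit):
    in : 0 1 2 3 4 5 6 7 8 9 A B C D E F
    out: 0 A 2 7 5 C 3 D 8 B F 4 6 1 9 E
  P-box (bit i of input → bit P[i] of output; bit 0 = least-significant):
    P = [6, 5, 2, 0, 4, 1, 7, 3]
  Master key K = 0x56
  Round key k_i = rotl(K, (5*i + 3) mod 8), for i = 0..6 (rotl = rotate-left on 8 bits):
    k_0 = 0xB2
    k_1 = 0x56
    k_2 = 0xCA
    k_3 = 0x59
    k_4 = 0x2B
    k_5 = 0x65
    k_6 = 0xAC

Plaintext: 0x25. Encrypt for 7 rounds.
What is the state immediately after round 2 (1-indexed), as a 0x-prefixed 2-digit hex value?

0xD3

s_0 = plaintext = 0x25
s_1 = Round(s_0, k_0) = 0xB5
s_2 = Round(s_1, k_1) = 0xD3
s_3 = Round(s_2, k_2) = 0xBE
s_4 = Round(s_3, k_3) = 0x98
s_5 = Round(s_4, k_4) = 0x30
s_6 = Round(s_5, k_5) = 0xF7
s_7 = Round(s_6, k_6) = 0x63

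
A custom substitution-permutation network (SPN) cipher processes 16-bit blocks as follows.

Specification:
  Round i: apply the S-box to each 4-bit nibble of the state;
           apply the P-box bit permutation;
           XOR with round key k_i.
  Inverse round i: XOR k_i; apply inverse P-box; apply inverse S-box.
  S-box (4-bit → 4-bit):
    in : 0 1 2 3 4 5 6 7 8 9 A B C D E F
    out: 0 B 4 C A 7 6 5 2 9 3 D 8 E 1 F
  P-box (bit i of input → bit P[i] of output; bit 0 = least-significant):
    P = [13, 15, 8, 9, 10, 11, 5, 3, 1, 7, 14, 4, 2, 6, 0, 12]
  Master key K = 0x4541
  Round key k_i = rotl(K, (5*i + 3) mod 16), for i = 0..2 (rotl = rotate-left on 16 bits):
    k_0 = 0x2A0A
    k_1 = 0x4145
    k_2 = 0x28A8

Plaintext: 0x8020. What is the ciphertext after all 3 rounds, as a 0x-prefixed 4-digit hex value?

s_0 = plaintext = 0x8020
s_1 = Round(s_0, k_0) = 0x2A6A
s_2 = Round(s_1, k_1) = 0xE9E6
s_3 = Round(s_2, k_2) = 0xADBE

0xADBE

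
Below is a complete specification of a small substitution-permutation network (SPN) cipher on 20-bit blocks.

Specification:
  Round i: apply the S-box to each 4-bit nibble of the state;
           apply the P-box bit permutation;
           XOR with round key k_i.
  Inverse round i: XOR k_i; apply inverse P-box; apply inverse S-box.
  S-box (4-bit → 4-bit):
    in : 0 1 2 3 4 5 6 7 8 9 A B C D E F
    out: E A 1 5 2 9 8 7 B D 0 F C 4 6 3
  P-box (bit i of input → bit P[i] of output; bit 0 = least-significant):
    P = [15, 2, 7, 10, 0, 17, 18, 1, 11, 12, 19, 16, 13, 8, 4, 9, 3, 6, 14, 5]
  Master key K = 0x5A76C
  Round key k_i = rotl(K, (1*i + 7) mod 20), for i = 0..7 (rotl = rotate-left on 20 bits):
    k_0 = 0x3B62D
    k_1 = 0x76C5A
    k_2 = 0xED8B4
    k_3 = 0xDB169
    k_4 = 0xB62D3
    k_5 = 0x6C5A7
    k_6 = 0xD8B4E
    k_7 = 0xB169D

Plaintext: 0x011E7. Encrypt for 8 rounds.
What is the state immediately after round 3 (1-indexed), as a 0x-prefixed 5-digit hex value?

0xA55AB

s_0 = plaintext = 0x011E7
s_1 = Round(s_0, k_0) = 0x465C9
s_2 = Round(s_1, k_1) = 0x2E298
s_3 = Round(s_2, k_2) = 0xA55AB
s_4 = Round(s_3, k_3) = 0xC1FED
s_5 = Round(s_4, k_4) = 0xD3973
s_6 = Round(s_5, k_5) = 0x92D36
s_7 = Round(s_6, k_6) = 0x1EF67
s_8 = Round(s_7, k_7) = 0xB8F6B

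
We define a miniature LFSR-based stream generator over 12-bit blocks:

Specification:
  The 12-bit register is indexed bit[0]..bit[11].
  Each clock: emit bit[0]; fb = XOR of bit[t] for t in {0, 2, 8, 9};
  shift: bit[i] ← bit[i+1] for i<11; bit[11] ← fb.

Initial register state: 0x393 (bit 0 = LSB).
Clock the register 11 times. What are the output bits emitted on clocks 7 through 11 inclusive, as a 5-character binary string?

reg_0 = 0x393
clock 1: out=1, reg = 0x9C9
clock 2: out=1, reg = 0x4E4
clock 3: out=0, reg = 0xA72
clock 4: out=0, reg = 0xD39
clock 5: out=1, reg = 0x69C
clock 6: out=0, reg = 0x34E
clock 7: out=0, reg = 0x9A7
clock 8: out=1, reg = 0xCD3
clock 9: out=1, reg = 0xE69
clock 10: out=1, reg = 0x734
clock 11: out=0, reg = 0xB9A

01110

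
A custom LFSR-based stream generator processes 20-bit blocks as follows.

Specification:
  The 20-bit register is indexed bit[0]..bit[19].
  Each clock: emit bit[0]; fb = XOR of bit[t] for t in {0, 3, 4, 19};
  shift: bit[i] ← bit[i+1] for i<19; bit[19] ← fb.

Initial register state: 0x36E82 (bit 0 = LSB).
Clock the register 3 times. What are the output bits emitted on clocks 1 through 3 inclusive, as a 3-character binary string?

010

reg_0 = 0x36E82
clock 1: out=0, reg = 0x1B741
clock 2: out=1, reg = 0x8DBA0
clock 3: out=0, reg = 0xC6DD0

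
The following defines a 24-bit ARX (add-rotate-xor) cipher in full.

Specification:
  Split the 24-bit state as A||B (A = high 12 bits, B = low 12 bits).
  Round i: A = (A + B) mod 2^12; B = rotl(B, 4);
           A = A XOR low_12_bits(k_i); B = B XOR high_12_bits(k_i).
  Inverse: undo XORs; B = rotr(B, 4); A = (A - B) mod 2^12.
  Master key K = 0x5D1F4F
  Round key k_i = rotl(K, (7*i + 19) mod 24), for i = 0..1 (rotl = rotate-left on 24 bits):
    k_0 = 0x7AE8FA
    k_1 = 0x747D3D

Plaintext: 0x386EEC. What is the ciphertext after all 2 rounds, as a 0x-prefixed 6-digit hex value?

s_0 = plaintext = 0x386EEC
s_1 = Round(s_0, k_0) = 0xA88960
s_2 = Round(s_1, k_1) = 0xED514E

0xED514E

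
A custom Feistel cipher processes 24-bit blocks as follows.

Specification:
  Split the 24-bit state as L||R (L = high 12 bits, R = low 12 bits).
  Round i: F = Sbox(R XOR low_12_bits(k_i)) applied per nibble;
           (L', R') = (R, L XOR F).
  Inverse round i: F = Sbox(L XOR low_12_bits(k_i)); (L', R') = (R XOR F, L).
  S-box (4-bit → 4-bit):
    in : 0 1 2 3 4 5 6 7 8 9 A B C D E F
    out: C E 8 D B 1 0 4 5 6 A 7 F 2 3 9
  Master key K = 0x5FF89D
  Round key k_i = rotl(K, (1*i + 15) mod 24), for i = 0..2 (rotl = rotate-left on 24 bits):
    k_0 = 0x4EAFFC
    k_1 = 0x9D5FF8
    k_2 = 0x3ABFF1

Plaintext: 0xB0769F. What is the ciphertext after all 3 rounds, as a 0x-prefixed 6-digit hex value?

s_0 = plaintext = 0xB0769F
s_1 = Round(s_0, k_0) = 0x69FD0A
s_2 = Round(s_1, k_1) = 0xD0AE07
s_3 = Round(s_2, k_2) = 0xE0739A

0xE0739A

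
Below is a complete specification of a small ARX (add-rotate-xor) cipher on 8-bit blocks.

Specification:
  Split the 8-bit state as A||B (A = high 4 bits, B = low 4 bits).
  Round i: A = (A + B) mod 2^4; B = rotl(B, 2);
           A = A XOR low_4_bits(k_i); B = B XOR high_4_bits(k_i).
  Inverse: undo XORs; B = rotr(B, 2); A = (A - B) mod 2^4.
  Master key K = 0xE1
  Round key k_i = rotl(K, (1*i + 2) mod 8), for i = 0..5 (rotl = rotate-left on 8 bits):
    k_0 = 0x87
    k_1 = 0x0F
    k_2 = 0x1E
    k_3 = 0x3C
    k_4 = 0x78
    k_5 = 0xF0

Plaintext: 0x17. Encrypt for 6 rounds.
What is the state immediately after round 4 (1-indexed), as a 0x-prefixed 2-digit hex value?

s_0 = plaintext = 0x17
s_1 = Round(s_0, k_0) = 0xF5
s_2 = Round(s_1, k_1) = 0xB5
s_3 = Round(s_2, k_2) = 0xE4
s_4 = Round(s_3, k_3) = 0xE2
s_5 = Round(s_4, k_4) = 0x8F
s_6 = Round(s_5, k_5) = 0x70

0xE2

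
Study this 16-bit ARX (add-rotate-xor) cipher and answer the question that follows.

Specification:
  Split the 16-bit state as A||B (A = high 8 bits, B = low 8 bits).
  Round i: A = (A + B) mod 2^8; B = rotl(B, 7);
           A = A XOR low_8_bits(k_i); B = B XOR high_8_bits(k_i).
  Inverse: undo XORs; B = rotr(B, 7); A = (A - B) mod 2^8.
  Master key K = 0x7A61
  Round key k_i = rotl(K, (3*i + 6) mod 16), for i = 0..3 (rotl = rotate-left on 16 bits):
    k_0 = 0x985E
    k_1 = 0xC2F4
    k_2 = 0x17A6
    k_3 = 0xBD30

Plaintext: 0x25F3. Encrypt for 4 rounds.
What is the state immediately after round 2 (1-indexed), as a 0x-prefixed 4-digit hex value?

s_0 = plaintext = 0x25F3
s_1 = Round(s_0, k_0) = 0x4661
s_2 = Round(s_1, k_1) = 0x5372
s_3 = Round(s_2, k_2) = 0x632E
s_4 = Round(s_3, k_3) = 0xA1AA

0x5372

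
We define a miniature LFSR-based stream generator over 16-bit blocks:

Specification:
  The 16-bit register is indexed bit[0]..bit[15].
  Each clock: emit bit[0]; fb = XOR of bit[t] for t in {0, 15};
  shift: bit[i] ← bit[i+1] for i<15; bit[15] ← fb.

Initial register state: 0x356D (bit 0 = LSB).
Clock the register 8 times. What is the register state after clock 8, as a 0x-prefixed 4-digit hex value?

reg_0 = 0x356D
clock 1: out=1, reg = 0x9AB6
clock 2: out=0, reg = 0xCD5B
clock 3: out=1, reg = 0x66AD
clock 4: out=1, reg = 0xB356
clock 5: out=0, reg = 0xD9AB
clock 6: out=1, reg = 0x6CD5
clock 7: out=1, reg = 0xB66A
clock 8: out=0, reg = 0xDB35

0xDB35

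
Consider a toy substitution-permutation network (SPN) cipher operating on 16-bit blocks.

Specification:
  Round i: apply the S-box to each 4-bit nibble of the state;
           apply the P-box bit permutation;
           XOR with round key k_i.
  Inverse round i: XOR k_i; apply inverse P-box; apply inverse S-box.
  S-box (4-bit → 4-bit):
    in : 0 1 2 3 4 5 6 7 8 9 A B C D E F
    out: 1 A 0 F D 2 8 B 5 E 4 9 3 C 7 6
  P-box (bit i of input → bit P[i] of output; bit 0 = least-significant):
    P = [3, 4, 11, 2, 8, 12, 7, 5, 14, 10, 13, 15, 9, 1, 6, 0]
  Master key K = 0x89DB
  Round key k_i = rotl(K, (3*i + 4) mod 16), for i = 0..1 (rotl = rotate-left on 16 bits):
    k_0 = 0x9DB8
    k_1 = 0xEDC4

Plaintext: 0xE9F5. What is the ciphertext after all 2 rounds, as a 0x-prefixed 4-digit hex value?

s_0 = plaintext = 0xE9F5
s_1 = Round(s_0, k_0) = 0x2B6A
s_2 = Round(s_1, k_1) = 0x25E4

0x25E4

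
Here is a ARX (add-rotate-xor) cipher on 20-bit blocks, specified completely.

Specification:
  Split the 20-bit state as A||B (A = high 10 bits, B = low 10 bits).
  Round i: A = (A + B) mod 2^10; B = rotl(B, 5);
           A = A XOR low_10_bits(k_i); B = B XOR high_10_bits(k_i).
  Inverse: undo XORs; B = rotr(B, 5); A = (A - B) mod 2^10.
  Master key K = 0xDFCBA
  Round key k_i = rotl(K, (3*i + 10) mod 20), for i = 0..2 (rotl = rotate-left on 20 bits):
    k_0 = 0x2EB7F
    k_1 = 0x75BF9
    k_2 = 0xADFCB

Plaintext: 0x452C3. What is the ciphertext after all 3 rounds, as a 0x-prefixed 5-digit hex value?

0x458B5

s_0 = plaintext = 0x452C3
s_1 = Round(s_0, k_0) = 0x2A0CC
s_2 = Round(s_1, k_1) = 0xA3450
s_3 = Round(s_2, k_2) = 0x458B5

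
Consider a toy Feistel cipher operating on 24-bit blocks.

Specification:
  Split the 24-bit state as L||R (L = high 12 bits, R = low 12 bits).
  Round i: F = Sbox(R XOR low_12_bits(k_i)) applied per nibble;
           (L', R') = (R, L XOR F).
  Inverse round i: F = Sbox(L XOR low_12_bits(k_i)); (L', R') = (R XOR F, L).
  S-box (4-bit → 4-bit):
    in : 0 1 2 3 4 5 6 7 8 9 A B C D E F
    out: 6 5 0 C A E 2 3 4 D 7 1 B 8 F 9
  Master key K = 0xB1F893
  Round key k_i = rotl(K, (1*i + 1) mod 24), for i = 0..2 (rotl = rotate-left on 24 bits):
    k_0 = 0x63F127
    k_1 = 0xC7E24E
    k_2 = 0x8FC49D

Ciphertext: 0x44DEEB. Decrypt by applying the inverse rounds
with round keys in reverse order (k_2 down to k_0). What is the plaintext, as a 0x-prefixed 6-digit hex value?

0x84F341

s_0 = ciphertext = 0x44DEEB
s_1 = InvRound(s_0, k_2) = 0x86D44D
s_2 = InvRound(s_1, k_1) = 0x34186D
s_3 = InvRound(s_2, k_0) = 0x84F341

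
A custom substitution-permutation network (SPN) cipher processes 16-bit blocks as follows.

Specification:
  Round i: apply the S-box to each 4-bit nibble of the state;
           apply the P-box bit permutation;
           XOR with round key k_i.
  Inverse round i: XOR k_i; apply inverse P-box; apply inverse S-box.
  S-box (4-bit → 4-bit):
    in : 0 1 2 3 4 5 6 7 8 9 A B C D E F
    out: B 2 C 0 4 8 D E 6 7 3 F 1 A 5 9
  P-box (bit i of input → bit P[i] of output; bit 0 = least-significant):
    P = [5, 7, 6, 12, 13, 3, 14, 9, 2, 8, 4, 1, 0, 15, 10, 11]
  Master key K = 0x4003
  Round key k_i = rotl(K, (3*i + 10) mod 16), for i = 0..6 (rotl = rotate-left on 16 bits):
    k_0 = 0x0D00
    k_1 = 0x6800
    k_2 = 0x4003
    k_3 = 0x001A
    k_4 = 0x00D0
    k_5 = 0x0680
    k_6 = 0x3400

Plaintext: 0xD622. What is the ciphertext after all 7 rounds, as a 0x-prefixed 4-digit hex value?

0x5BF1

s_0 = plaintext = 0xD622
s_1 = Round(s_0, k_0) = 0xD756
s_2 = Round(s_1, k_1) = 0xF372
s_3 = Round(s_2, k_2) = 0x1A4A
s_4 = Round(s_3, k_3) = 0xC1BE
s_5 = Round(s_4, k_4) = 0x63B9
s_6 = Round(s_5, k_5) = 0x6869
s_7 = Round(s_6, k_6) = 0x5BF1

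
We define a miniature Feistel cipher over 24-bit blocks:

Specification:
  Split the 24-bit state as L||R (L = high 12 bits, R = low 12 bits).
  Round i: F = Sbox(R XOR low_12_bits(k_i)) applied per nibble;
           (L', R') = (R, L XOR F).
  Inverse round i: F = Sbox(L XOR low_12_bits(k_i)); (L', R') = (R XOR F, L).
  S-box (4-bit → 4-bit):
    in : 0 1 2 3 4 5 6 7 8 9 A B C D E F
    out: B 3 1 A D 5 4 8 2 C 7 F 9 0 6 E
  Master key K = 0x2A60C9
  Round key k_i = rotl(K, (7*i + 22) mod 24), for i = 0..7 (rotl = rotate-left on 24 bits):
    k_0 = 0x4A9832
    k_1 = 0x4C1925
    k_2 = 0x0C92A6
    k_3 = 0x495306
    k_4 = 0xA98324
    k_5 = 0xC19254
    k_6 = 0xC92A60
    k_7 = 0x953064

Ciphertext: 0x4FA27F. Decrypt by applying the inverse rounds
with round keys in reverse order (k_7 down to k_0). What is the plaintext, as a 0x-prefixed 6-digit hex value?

s_0 = ciphertext = 0x4FA27F
s_1 = InvRound(s_0, k_7) = 0xFB94FA
s_2 = InvRound(s_1, k_6) = 0x1F6FB9
s_3 = InvRound(s_2, k_5) = 0x5C81F6
s_4 = InvRound(s_3, k_4) = 0x59F5C8
s_5 = InvRound(s_4, k_3) = 0x10459F
s_6 = InvRound(s_5, k_2) = 0xFEE104
s_7 = InvRound(s_6, k_1) = 0x59BFEE
s_8 = InvRound(s_7, k_0) = 0xF9259B

0xF9259B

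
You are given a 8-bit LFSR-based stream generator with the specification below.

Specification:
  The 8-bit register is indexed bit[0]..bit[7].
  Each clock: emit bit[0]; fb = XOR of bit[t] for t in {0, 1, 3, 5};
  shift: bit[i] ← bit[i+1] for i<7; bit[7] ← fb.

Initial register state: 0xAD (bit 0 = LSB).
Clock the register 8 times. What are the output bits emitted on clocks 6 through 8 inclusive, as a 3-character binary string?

reg_0 = 0xAD
clock 1: out=1, reg = 0xD6
clock 2: out=0, reg = 0xEB
clock 3: out=1, reg = 0x75
clock 4: out=1, reg = 0x3A
clock 5: out=0, reg = 0x9D
clock 6: out=1, reg = 0x4E
clock 7: out=0, reg = 0x27
clock 8: out=1, reg = 0x93

101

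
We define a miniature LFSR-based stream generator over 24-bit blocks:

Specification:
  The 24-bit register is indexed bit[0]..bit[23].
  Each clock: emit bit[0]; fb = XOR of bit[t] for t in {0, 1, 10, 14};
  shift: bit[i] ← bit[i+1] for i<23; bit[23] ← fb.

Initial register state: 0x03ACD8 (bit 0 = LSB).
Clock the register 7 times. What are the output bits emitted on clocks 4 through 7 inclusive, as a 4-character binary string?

1101

reg_0 = 0x03ACD8
clock 1: out=0, reg = 0x81D66C
clock 2: out=0, reg = 0x40EB36
clock 3: out=0, reg = 0x20759B
clock 4: out=1, reg = 0x103ACD
clock 5: out=1, reg = 0x881D66
clock 6: out=0, reg = 0x440EB3
clock 7: out=1, reg = 0xA20759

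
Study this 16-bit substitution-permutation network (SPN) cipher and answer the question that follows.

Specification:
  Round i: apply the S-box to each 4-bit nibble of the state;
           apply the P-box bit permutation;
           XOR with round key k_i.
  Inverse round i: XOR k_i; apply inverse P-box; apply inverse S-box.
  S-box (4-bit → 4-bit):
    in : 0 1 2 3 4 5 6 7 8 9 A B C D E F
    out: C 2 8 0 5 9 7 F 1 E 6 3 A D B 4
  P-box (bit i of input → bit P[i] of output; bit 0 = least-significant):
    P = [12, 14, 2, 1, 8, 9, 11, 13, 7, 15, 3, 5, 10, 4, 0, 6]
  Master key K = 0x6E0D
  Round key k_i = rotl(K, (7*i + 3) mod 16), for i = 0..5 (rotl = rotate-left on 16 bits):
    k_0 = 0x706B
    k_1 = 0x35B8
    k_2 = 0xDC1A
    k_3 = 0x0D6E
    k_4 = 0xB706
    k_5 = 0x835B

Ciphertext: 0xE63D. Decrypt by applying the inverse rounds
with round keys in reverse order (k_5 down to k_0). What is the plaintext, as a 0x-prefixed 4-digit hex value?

s_0 = ciphertext = 0xE63D
s_1 = InvRound(s_0, k_5) = 0x5259
s_2 = InvRound(s_1, k_4) = 0x7A59
s_3 = InvRound(s_2, k_3) = 0x62E7
s_4 = InvRound(s_3, k_2) = 0x7794
s_5 = InvRound(s_4, k_1) = 0x301A
s_6 = InvRound(s_5, k_0) = 0x9231

0x9231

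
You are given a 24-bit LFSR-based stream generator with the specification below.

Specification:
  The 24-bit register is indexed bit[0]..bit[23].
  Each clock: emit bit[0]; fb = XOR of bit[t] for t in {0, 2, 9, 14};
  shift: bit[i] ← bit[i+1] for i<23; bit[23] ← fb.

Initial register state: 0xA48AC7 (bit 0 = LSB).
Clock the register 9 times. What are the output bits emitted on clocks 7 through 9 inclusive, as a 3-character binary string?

110

reg_0 = 0xA48AC7
clock 1: out=1, reg = 0xD24563
clock 2: out=1, reg = 0x6922B1
clock 3: out=1, reg = 0x349158
clock 4: out=0, reg = 0x1A48AC
clock 5: out=0, reg = 0x0D2456
clock 6: out=0, reg = 0x86922B
clock 7: out=1, reg = 0x434915
clock 8: out=1, reg = 0xA1A48A
clock 9: out=0, reg = 0x50D245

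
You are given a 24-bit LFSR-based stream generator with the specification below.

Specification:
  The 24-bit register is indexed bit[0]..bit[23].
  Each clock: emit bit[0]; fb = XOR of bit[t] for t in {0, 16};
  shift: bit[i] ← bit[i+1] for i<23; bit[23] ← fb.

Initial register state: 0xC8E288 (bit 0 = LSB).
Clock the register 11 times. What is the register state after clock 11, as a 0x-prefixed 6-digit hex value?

reg_0 = 0xC8E288
clock 1: out=0, reg = 0x647144
clock 2: out=0, reg = 0x3238A2
clock 3: out=0, reg = 0x191C51
clock 4: out=1, reg = 0x0C8E28
clock 5: out=0, reg = 0x064714
clock 6: out=0, reg = 0x03238A
clock 7: out=0, reg = 0x8191C5
clock 8: out=1, reg = 0x40C8E2
clock 9: out=0, reg = 0x206471
clock 10: out=1, reg = 0x903238
clock 11: out=0, reg = 0x48191C

0x48191C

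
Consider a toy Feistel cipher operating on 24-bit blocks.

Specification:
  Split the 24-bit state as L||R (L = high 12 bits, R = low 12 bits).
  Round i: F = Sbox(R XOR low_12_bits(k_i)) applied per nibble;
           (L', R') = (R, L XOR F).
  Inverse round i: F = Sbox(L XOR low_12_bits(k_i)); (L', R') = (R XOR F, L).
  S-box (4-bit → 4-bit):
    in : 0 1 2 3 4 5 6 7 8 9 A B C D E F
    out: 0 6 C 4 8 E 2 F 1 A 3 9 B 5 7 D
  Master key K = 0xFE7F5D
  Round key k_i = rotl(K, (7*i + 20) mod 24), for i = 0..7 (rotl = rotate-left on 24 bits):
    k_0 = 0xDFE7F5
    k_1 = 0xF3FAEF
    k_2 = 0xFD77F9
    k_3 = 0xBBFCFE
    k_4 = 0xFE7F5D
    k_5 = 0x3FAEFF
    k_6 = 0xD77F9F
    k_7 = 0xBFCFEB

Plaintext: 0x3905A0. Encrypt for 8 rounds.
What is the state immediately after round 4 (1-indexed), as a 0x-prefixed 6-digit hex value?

s_0 = plaintext = 0x3905A0
s_1 = Round(s_0, k_0) = 0x5A0F7E
s_2 = Round(s_1, k_1) = 0xF7EB06
s_3 = Round(s_2, k_2) = 0xB064A3
s_4 = Round(s_3, k_3) = 0x4A3AE3
s_5 = Round(s_4, k_4) = 0xAE3A34
s_6 = Round(s_5, k_5) = 0xA3425A
s_7 = Round(s_6, k_6) = 0x25AF8A
s_8 = Round(s_7, k_7) = 0xF8A27C

0x4A3AE3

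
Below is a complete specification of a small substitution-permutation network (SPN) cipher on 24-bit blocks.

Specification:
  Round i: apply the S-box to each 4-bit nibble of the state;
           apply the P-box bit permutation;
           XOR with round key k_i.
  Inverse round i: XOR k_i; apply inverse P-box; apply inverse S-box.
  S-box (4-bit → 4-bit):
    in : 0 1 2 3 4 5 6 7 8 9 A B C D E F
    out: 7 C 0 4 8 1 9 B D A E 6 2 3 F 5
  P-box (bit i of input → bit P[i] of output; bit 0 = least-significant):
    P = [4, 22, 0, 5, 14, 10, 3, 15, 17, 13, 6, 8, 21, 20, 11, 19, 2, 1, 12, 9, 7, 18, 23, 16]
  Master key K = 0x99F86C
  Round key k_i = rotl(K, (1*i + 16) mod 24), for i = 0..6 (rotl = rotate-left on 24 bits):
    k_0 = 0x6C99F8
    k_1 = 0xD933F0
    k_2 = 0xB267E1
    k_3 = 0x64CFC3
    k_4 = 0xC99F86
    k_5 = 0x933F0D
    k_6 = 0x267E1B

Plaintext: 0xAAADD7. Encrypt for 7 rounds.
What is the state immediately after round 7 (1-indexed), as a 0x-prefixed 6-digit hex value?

s_0 = plaintext = 0xAAADD7
s_1 = Round(s_0, k_0) = 0xB3E7CA
s_2 = Round(s_1, k_1) = 0x270ED1
s_3 = Round(s_2, k_2) = 0x800886
s_4 = Round(s_3, k_3) = 0xD7163D
s_5 = Round(s_4, k_4) = 0x879418
s_6 = Round(s_5, k_5) = 0x0ABCB2
s_7 = Round(s_6, k_6) = 0xB24091

0xB24091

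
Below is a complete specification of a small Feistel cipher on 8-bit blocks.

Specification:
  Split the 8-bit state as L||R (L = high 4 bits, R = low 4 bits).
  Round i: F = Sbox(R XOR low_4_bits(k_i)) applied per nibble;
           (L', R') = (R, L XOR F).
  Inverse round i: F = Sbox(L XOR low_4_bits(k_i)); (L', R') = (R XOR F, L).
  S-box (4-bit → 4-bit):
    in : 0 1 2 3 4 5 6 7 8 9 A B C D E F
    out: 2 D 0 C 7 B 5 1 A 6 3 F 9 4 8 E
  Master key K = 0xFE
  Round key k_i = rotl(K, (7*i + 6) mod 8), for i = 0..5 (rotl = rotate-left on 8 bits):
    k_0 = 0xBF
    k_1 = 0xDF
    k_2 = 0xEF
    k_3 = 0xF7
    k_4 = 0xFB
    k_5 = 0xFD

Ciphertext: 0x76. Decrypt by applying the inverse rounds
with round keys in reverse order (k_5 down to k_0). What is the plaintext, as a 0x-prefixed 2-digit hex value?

0xFF

s_0 = ciphertext = 0x76
s_1 = InvRound(s_0, k_5) = 0x57
s_2 = InvRound(s_1, k_4) = 0xF5
s_3 = InvRound(s_2, k_3) = 0xFF
s_4 = InvRound(s_3, k_2) = 0xDF
s_5 = InvRound(s_4, k_1) = 0xFD
s_6 = InvRound(s_5, k_0) = 0xFF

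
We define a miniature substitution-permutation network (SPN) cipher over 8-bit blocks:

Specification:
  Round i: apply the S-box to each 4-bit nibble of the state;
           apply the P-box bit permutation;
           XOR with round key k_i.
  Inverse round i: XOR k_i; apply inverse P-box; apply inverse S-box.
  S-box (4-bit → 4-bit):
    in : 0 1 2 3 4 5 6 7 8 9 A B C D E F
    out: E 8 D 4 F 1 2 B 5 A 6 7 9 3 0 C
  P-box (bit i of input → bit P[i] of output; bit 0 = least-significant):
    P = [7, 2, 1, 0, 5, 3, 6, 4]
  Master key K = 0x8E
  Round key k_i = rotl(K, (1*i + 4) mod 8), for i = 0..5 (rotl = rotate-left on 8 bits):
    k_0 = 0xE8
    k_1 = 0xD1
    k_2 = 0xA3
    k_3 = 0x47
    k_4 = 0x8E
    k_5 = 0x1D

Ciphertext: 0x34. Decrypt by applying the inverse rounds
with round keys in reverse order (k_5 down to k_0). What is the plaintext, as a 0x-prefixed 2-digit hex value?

s_0 = ciphertext = 0x34
s_1 = InvRound(s_0, k_5) = 0xD1
s_2 = InvRound(s_1, k_4) = 0x00
s_3 = InvRound(s_2, k_3) = 0x30
s_4 = InvRound(s_3, k_2) = 0x12
s_5 = InvRound(s_4, k_1) = 0x32
s_6 = InvRound(s_5, k_0) = 0x08

0x08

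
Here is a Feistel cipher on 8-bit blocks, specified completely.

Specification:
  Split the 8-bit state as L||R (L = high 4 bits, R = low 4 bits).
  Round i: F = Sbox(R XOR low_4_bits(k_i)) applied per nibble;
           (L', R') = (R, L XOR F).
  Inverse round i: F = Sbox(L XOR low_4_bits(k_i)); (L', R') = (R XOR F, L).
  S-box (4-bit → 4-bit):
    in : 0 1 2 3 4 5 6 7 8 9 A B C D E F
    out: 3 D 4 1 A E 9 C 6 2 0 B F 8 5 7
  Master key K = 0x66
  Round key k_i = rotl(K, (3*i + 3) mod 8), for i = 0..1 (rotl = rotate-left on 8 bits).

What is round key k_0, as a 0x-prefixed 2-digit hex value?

0x33

K = 0x66
k_0 = rotl(K, (3*0+3) mod 8) = rotl(K, 3) = 0x33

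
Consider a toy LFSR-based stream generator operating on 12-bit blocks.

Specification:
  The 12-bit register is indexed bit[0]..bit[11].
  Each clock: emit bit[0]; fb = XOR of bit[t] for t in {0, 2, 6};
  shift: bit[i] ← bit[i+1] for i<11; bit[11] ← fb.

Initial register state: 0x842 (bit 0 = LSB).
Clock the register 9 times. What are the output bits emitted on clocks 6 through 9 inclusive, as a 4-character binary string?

reg_0 = 0x842
clock 1: out=0, reg = 0xC21
clock 2: out=1, reg = 0xE10
clock 3: out=0, reg = 0x708
clock 4: out=0, reg = 0x384
clock 5: out=0, reg = 0x9C2
clock 6: out=0, reg = 0xCE1
clock 7: out=1, reg = 0x670
clock 8: out=0, reg = 0xB38
clock 9: out=0, reg = 0x59C

0100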